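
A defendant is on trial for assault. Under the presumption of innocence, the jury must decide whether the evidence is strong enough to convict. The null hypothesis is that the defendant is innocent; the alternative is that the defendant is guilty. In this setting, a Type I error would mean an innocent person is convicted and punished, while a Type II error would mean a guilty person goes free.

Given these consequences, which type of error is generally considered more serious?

Type I error

The Type I consequence (an innocent person is convicted and punished) is more severe than the Type II consequence (a guilty person goes free).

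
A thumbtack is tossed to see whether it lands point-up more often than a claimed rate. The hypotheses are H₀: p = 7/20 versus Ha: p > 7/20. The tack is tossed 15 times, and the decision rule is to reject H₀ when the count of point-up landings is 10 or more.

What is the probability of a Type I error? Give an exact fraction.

203869009270562307/16384000000000000000

Under H₀, Y ~ Binomial(15, 7/20), and α = P(Y ≥ 10).
Adding the binomial terms for j = 10 through 15 with p = 7/20 yields 203869009270562307/16384000000000000000.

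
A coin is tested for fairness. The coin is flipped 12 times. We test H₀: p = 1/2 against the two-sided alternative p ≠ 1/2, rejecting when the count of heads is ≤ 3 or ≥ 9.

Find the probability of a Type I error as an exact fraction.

α = P(Y ≤ 3 or Y ≥ 9 | p = 1/2), Y ~ Binomial(12, 1/2).
The two tails are symmetric, so α = 2·(1 + 12 + 66 + 220)/2^12 = 598/4096 = 299/2048.

299/2048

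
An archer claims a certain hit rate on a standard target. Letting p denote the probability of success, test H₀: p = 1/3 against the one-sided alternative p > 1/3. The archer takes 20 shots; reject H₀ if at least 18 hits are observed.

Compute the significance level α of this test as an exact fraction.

89/387420489

α = P(reject H₀ | H₀ true) = P(K ≥ 18 | p = 1/3), with K ~ Binomial(20, 1/3).
Adding the binomial terms for j = 18 through 20 with p = 1/3 yields 89/387420489.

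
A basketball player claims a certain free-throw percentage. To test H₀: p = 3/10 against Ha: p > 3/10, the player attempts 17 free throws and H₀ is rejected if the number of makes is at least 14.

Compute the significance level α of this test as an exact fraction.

α = P(reject H₀ | H₀ true) = P(S ≥ 14 | p = 3/10), with S ~ Binomial(17, 3/10).
P(S ≥ 14) = Σ_{j=14}^{17} C(17,j)·(3/10)^j·(7/10)^{17-j} = 121645250577/10000000000000000.

121645250577/10000000000000000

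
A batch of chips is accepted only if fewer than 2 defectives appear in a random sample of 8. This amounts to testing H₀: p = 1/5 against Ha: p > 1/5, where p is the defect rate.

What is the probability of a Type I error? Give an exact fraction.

194017/390625

The significance level is the probability, assuming p = 1/5, of seeing 2 or more defectives in 8 draws.
Via the complement, α = 1 − Σ_{j=0}^{1} C(8,j)(1/5)^j(4/5)^{8-j} = 194017/390625.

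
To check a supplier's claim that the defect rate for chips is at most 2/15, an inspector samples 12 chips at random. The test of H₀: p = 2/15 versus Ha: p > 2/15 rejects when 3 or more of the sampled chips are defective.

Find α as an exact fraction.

5408352292624/25949267578125

α = P(reject H₀ | H₀ true) = P(X ≥ 3 | p = 2/15), X ~ Binomial(12, 2/15).
α = 1 − P(X ≤ 2) = 1 − 20540915285501/25949267578125 = 5408352292624/25949267578125.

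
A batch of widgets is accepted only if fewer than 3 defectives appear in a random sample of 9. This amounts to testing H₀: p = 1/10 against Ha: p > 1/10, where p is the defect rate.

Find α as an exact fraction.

26486069/500000000

Under H₀, Y ~ Binomial(9, 1/10); the Type I error rate is P(Y ≥ 3).
Computing the lower-tail complement: 1 − 473513931/500000000 = 26486069/500000000.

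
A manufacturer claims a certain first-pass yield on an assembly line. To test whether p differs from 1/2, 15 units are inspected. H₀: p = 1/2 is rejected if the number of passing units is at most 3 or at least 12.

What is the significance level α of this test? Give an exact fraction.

9/256

α = P(K ≤ 3 or K ≥ 12 | p = 1/2), K ~ Binomial(15, 1/2).
By symmetry, α = 2·P(K ≤ 3) = 2·(1 + 15 + 105 + 455)/32768 = 1152/32768 = 9/256.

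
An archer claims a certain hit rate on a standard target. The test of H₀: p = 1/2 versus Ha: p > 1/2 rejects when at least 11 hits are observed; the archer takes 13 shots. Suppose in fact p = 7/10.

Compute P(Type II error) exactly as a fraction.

β = P(fail to reject H₀ | Ha true) = P(S ≤ 10 | p = 7/10), S ~ Binomial(13, 7/10).
Equivalently, β = 1 − P(S ≥ 11) = 7788298257/9765625000.

7788298257/9765625000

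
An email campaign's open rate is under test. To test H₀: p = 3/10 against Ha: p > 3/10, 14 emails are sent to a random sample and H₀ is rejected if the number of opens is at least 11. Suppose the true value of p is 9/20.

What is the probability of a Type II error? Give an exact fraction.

β = P(fail to reject H₀ | Ha true) = P(K ≤ 10 | p = 9/20), K ~ Binomial(14, 9/20).
Equivalently, β = 1 − P(K ≥ 11) = 809836111480091663/819200000000000000.

809836111480091663/819200000000000000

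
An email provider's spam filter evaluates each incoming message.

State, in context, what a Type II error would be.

With the conventional null hypothesis that the message is legitimate (not spam):
A Type II error is failing to reject H₀ when H₀ is false.
Here that means delivering the message to the inbox when actually the message is spam.

A Type II error would mean concluding that the message is legitimate (not spam) (or at least failing to establish that the message is spam) when in fact the message is spam.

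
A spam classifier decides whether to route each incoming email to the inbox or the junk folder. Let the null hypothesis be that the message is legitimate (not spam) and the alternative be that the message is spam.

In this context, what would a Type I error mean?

A Type I error would mean concluding that the message is spam when in fact the message is legitimate (not spam).

A Type I error is rejecting H₀ when H₀ is true.
Here that means sending the message to the spam folder when actually the message is legitimate (not spam).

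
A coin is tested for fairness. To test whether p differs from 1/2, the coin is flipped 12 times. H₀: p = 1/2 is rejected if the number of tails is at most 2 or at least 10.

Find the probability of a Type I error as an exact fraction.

79/2048

α = P(X ≤ 2 or X ≥ 10 | p = 1/2), X ~ Binomial(12, 1/2).
The two tails are symmetric, so α = 2·(1 + 12 + 66)/2^12 = 158/4096 = 79/2048.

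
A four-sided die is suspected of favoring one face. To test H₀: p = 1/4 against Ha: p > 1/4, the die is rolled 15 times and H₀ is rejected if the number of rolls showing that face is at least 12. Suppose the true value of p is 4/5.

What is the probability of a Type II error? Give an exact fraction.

Under the alternative p = 4/5, Y ~ Binomial(15, 4/5); β is the probability the test does not reject, P(Y < 12).
Summing C(15,j)·(4/5)^j·(1/5)^{15-j} for j = 0..11 gives 10737240461/30517578125.

10737240461/30517578125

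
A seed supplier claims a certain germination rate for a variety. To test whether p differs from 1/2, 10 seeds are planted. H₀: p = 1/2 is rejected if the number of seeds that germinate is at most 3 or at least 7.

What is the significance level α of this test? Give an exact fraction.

α = P(X ≤ 3 or X ≥ 7 | p = 1/2), X ~ Binomial(10, 1/2).
Each tail has probability (1 + 10 + 45 + 120)/1024; doubling gives α = 352/1024 = 11/32.

11/32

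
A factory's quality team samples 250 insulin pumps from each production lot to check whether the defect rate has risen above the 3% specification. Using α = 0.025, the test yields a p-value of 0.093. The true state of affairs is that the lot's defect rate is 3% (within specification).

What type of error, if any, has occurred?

The conventional null hypothesis is that the lot's defect rate is 3% (within specification).
Since p = 0.093 ≥ α = 0.025, H₀ is not rejected.
H₀ is true (actually the lot's defect rate is 3% (within specification)).
The decision matches the true state — no error.

No error — this is a correct decision.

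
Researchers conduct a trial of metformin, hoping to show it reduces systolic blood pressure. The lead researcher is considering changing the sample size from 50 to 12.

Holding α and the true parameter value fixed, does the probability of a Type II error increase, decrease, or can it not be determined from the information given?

With less data the test statistic is noisier; under Ha, more outcomes land inside the acceptance region.

It increases.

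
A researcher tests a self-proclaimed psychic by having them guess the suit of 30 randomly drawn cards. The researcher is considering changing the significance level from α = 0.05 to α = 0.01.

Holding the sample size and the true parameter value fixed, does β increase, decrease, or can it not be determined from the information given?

Tightening α shrinks the rejection region. When Ha holds, fewer sample outcomes clear the stricter threshold, so more fall in the acceptance region.

It increases.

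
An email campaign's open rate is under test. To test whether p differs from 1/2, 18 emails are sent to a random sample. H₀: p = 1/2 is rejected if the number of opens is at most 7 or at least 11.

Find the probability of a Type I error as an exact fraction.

Under H₀, Y ~ Binomial(18, 1/2); α is the probability of landing in either tail, P(Y ≤ 7) + P(Y ≥ 11).
Each tail has probability (1 + 18 + 153 + 816 + 3060 + 8568 + 18564 + 31824)/262144; doubling gives α = 126008/262144 = 15751/32768.

15751/32768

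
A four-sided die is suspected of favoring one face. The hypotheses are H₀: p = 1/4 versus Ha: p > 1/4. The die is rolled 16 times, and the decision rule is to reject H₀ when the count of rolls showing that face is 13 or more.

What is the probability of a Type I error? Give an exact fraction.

Under H₀, S ~ Binomial(16, 1/4), and α = P(S ≥ 13).
Adding the binomial terms for j = 13 through 16 with p = 1/4 yields 16249/4294967296.

16249/4294967296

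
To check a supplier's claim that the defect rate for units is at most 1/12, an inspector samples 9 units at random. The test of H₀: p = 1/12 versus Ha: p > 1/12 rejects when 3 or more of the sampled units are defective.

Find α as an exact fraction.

668221/20155392

The significance level is the probability, assuming p = 1/12, of seeing 3 or more defectives in 9 draws.
Via the complement, α = 1 − Σ_{j=0}^{2} C(9,j)(1/12)^j(11/12)^{9-j} = 668221/20155392.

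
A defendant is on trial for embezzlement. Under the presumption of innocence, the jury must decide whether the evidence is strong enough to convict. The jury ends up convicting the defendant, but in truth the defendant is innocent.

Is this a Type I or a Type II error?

Type I error

The null hypothesis here is that the defendant is innocent.
'Convicting the defendant' corresponds to rejecting H₀.
H₀ was rejected but H₀ is true — a Type I error (false positive).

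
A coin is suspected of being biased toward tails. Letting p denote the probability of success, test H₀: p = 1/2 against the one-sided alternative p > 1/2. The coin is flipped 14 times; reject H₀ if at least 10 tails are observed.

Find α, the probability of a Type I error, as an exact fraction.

The Type I error probability is α = P(K ≥ 10) computed under H₀, where K ~ Binomial(14, 1/2).
P(K ≥ 10) = [C(14,10) + C(14,11) + C(14,12) + C(14,13) + C(14,14)] / 2^14 = (1001 + 364 + 91 + 14 + 1) / 16384 = 1471/16384.

1471/16384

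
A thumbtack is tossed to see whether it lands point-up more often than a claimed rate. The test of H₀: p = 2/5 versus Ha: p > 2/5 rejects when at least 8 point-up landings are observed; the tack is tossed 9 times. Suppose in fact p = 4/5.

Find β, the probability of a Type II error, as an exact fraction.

1101157/1953125

A Type II error is failing to reject when Ha holds: with p = 4/5, β = P(K ≤ 7).
Summing C(9,j)·(4/5)^j·(1/5)^{9-j} for j = 0..7 gives 1101157/1953125.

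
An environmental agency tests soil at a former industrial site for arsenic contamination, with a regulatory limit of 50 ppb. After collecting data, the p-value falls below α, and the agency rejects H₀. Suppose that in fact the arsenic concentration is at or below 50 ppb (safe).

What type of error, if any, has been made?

Type I error

The conventional null hypothesis here is that the arsenic concentration is at or below 50 ppb (safe).
H₀ was rejected, but H₀ is actually true.
Rejecting a true null hypothesis is a Type I error (false positive).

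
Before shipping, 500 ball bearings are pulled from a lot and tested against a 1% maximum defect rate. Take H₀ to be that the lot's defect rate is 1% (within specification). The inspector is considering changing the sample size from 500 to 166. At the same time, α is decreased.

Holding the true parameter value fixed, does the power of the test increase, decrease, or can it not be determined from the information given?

It decreases.

With less data the test statistic is noisier; under Ha, more outcomes land inside the acceptance region. Tightening α shrinks the rejection region. When Ha holds, fewer sample outcomes clear the stricter threshold, so more fall in the acceptance region. Both changes push β in the same direction.
Since power = 1 − β and β increases, power decreases.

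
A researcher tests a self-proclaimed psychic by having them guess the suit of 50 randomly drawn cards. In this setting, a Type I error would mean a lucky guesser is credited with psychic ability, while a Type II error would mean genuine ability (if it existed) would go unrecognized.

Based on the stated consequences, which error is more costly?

The Type I consequence (a lucky guesser is credited with psychic ability) is more severe than the Type II consequence (genuine ability (if it existed) would go unrecognized).

Type I error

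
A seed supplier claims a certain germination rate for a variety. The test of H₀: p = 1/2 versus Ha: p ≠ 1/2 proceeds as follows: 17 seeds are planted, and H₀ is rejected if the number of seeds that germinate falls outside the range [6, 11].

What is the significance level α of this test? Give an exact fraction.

Under H₀, X ~ Binomial(17, 1/2); α is the probability of landing in either tail, P(X ≤ 5) + P(X ≥ 12).
The two tails are symmetric, so α = 2·(1 + 17 + 136 + 680 + 2380 + 6188)/2^17 = 18804/131072 = 4701/32768.

4701/32768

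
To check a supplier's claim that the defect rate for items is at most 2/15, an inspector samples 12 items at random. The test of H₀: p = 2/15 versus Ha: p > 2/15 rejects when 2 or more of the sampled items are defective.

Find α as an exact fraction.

Under H₀, X ~ Binomial(12, 2/15); the Type I error rate is P(X ≥ 2).
Computing the lower-tail complement: 1 − 66309934579369/129746337890625 = 63436403311256/129746337890625.

63436403311256/129746337890625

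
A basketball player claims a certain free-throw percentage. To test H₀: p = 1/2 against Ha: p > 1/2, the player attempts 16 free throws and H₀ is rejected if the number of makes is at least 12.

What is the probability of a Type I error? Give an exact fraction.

2517/65536

α = P(reject H₀ | H₀ true) = P(K ≥ 12 | p = 1/2), with K ~ Binomial(16, 1/2).
Summing the upper tail: (1820 + 560 + 120 + 16 + 1) / 2^16 = 2517/65536.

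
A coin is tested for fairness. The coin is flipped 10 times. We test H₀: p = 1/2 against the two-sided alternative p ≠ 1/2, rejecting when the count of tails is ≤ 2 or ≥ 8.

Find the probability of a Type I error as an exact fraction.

7/64

α = P(K ≤ 2 or K ≥ 8 | p = 1/2), K ~ Binomial(10, 1/2).
Each tail has probability (1 + 10 + 45)/1024; doubling gives α = 112/1024 = 7/64.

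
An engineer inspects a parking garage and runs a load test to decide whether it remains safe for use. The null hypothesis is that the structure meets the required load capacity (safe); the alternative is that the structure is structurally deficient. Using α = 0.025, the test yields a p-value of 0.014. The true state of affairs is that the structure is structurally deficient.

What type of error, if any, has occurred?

Since p = 0.014 < α = 0.025, H₀ is rejected.
H₀ is false (actually the structure is structurally deficient).
The decision matches the true state — no error.

No error (correct decision).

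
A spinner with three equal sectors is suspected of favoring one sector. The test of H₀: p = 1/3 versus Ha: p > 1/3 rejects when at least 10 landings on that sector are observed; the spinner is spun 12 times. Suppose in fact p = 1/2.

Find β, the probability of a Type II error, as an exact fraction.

Under the alternative p = 1/2, Y ~ Binomial(12, 1/2); β is the probability the test does not reject, P(Y < 10).
Equivalently, β = 1 − P(Y ≥ 10) = 4017/4096.

4017/4096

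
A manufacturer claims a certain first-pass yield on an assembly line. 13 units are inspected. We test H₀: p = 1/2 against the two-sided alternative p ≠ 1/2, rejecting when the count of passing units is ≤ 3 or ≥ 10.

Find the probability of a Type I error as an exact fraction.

Under H₀, X ~ Binomial(13, 1/2); α is the probability of landing in either tail, P(X ≤ 3) + P(X ≥ 10).
Each tail has probability (1 + 13 + 78 + 286)/8192; doubling gives α = 756/8192 = 189/2048.

189/2048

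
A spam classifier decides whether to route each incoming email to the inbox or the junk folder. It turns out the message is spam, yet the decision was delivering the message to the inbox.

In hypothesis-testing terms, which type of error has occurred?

The null hypothesis here is that the message is legitimate (not spam).
'Delivering the message to the inbox' corresponds to failing to reject H₀.
H₀ was not rejected but H₀ is false — a Type II error (false negative).

Type II error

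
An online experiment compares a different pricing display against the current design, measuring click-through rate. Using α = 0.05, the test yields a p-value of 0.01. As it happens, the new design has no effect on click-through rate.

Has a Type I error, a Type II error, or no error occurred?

Type I error

The conventional null hypothesis is that the new design has no effect on click-through rate.
Since p = 0.01 < α = 0.05, H₀ is rejected.
H₀ is true (actually the new design has no effect on click-through rate).
Rejecting a true H₀ is a Type I error.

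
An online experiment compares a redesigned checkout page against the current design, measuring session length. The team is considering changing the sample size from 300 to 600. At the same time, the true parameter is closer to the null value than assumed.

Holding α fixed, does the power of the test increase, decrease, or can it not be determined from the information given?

The first change alone would make β decrease; the second alone would make β increase. Which effect dominates depends on the magnitudes, which are not given.
Since power = 1 − β, the effect on power is likewise indeterminate.

Cannot be determined from the information given.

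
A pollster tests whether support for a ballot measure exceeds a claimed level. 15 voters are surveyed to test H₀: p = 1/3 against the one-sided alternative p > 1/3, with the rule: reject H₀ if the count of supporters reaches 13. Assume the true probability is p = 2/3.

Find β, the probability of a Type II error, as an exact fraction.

13210219/14348907

A Type II error is failing to reject when Ha holds: with p = 2/3, β = P(S ≤ 12).
Adding the binomial probabilities P(S=0)+…+P(S=12) at p = 2/3 gives 13210219/14348907.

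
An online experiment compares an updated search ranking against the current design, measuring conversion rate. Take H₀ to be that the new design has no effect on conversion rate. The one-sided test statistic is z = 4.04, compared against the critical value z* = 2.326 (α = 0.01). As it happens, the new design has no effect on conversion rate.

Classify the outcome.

Since z = 4.04 > z* = 2.326, H₀ is rejected.
H₀ is true (actually the new design has no effect on conversion rate).
Rejecting a true H₀ is a Type I error.

Type I error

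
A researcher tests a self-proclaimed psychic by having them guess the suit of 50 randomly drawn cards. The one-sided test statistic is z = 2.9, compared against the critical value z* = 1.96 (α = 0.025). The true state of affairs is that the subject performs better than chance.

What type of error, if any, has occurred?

The conventional null hypothesis is that the subject is guessing at random (p = 1/4).
Since z = 2.9 > z* = 1.96, H₀ is rejected.
H₀ is false (actually the subject performs better than chance).
The decision matches the true state — no error.

No error — this is a correct decision.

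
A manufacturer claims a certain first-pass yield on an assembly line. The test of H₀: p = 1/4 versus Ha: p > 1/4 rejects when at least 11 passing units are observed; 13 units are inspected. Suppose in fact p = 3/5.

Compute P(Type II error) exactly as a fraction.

1150021472/1220703125

A Type II error is failing to reject when Ha holds: with p = 3/5, β = P(Y ≤ 10).
Equivalently, β = 1 − P(Y ≥ 11) = 1150021472/1220703125.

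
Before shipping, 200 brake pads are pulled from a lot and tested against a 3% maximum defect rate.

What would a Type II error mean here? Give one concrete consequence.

A Type II error would mean concluding that the lot's defect rate is 3% (within specification) (or at least failing to establish that the lot's defect rate exceeds 3%) when in fact the lot's defect rate exceeds 3%. Consequence: a defective lot is shipped to customers.

With the conventional null hypothesis that the lot's defect rate is 3% (within specification):
A Type II error is failing to reject H₀ when H₀ is false.
Here that means accepting the lot and shipping it when actually the lot's defect rate exceeds 3%.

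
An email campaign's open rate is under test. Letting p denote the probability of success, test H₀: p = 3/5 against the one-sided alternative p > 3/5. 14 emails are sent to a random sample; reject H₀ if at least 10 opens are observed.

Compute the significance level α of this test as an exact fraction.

The Type I error probability is α = P(X ≥ 10) computed under H₀, where X ~ Binomial(14, 3/5).
Adding the binomial terms for j = 10 through 14 with p = 3/5 yields 340889877/1220703125.

340889877/1220703125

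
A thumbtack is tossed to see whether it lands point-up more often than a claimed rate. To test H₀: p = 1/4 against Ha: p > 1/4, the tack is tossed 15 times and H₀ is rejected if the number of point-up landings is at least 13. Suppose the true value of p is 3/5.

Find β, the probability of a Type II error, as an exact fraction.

29690124488/30517578125

β = P(fail to reject H₀ | Ha true) = P(K ≤ 12 | p = 3/5), K ~ Binomial(15, 3/5).
Equivalently, β = 1 − P(K ≥ 13) = 29690124488/30517578125.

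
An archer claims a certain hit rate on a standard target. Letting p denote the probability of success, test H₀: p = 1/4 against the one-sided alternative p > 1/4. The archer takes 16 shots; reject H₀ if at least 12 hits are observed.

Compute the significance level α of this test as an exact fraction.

The Type I error probability is α = P(S ≥ 12) computed under H₀, where S ~ Binomial(16, 1/4).
Summing C(16,j)(1/4)^j(3/4)^{16−j} for j = 12,…,16 gives 163669/4294967296.

163669/4294967296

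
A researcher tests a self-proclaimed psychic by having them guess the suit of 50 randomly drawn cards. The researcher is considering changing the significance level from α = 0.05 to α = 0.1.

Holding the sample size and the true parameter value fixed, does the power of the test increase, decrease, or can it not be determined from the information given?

Relaxing α lowers the evidence threshold; under Ha, outcomes that previously fell short now trigger rejection.
Since power = 1 − β and β decreases, power increases.

It increases.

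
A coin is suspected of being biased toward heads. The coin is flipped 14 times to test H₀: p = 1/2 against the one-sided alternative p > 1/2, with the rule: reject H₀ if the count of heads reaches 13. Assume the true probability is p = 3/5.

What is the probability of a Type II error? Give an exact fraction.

6054091612/6103515625

β = P(fail to reject H₀ | Ha true) = P(K ≤ 12 | p = 3/5), K ~ Binomial(14, 3/5).
Summing C(14,j)·(3/5)^j·(2/5)^{14-j} for j = 0..12 gives 6054091612/6103515625.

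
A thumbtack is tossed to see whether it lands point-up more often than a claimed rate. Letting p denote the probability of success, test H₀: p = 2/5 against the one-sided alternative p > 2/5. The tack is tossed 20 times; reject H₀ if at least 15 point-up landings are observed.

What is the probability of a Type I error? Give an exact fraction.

153686966272/95367431640625

α = P(reject H₀ | H₀ true) = P(S ≥ 15 | p = 2/5), with S ~ Binomial(20, 2/5).
Adding the binomial terms for j = 15 through 20 with p = 2/5 yields 153686966272/95367431640625.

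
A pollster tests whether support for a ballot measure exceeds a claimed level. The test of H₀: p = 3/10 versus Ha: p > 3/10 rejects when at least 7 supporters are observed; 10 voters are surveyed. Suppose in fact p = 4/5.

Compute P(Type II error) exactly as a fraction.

Under the alternative p = 4/5, K ~ Binomial(10, 4/5); β is the probability the test does not reject, P(K < 7).
Equivalently, β = 1 − P(K ≥ 7) = 1180409/9765625.

1180409/9765625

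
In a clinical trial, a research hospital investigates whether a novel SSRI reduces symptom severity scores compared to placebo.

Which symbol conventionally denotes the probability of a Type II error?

β

P(Type II error) = P(fail to reject H₀ | H₀ false) = β.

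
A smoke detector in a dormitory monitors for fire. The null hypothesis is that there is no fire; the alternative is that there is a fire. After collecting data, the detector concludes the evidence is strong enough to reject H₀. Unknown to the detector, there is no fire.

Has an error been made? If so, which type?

H₀ was rejected, but H₀ is actually true.
Rejecting a true null hypothesis is a Type I error (false positive).

Type I error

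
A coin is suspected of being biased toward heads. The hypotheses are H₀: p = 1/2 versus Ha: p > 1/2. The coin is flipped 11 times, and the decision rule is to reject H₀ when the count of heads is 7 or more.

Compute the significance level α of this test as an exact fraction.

281/1024

The Type I error probability is α = P(X ≥ 7) computed under H₀, where X ~ Binomial(11, 1/2).
P(X ≥ 7) = [C(11,7) + C(11,8) + C(11,9) + C(11,10) + C(11,11)] / 2^11 = (330 + 165 + 55 + 11 + 1) / 2048 = 562/2048 = 281/1024.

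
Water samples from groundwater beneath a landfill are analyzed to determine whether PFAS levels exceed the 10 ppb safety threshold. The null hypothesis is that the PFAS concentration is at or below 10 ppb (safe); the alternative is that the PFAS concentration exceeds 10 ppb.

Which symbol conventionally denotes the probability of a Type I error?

α

P(Type I error) = P(reject H₀ | H₀ true) = α, the significance level.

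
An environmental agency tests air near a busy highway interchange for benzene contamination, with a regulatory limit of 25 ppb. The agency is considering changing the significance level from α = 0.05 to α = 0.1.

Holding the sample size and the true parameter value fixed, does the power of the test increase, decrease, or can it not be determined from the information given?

It increases.

With a larger α the critical value moves toward the center, so more of the Ha sampling distribution lies in the rejection region.
Since power = 1 − β and β decreases, power increases.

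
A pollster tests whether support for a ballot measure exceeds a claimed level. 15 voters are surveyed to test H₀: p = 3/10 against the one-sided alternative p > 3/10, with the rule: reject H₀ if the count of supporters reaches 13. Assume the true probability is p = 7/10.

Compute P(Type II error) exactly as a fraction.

873172285377237/1000000000000000

A Type II error is failing to reject when Ha holds: with p = 7/10, β = P(S ≤ 12).
Summing C(15,j)·(7/10)^j·(3/10)^{15-j} for j = 0..12 gives 873172285377237/1000000000000000.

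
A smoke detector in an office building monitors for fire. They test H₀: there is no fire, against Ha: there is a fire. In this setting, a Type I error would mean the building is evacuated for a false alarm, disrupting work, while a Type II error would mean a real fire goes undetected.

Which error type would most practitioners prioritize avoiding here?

Type II error

The Type II consequence (a real fire goes undetected) is more severe than the Type I consequence (the building is evacuated for a false alarm, disrupting work).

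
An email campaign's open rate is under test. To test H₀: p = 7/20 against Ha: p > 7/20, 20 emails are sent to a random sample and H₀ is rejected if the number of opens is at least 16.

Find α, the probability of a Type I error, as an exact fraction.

1309170390051900216169/26214400000000000000000000

The Type I error probability is α = P(X ≥ 16) computed under H₀, where X ~ Binomial(20, 7/20).
Summing C(20,j)(7/20)^j(13/20)^{20−j} for j = 16,…,20 gives 1309170390051900216169/26214400000000000000000000.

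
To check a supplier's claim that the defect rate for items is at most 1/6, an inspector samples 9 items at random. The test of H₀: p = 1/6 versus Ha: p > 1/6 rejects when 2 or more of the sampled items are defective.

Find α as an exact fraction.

2304473/5038848

Under H₀, X ~ Binomial(9, 1/6); the Type I error rate is P(X ≥ 2).
Via the complement, α = 1 − Σ_{j=0}^{1} C(9,j)(1/6)^j(5/6)^{9-j} = 2304473/5038848.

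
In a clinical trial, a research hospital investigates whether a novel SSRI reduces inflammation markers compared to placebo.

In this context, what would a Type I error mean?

A Type I error would mean concluding that the drug reduces inflammation markers when in fact the drug has no effect on inflammation markers.

With the conventional null hypothesis that the drug has no effect on inflammation markers:
A Type I error is rejecting H₀ when H₀ is true.
Here that means concluding that the drug is effective when actually the drug has no effect on inflammation markers.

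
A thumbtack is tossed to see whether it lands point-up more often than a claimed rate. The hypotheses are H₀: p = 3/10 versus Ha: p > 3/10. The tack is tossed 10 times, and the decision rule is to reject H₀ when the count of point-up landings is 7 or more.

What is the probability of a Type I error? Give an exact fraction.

α = P(reject H₀ | H₀ true) = P(X ≥ 7 | p = 3/10), with X ~ Binomial(10, 3/10).
Summing C(10,j)(3/10)^j(7/10)^{10−j} for j = 7,…,10 gives 6620049/625000000.

6620049/625000000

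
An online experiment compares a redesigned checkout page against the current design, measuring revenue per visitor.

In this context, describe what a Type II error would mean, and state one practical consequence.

With the conventional null hypothesis that the new design has no effect on revenue per visitor:
A Type II error is failing to reject H₀ when H₀ is false.
Here that means keeping the current design when actually the new design increases revenue per visitor.

A Type II error would mean concluding that the new design has no effect on revenue per visitor (or at least failing to establish that the new design increases revenue per visitor) when in fact the new design increases revenue per visitor. Consequence: a genuinely better design is discarded.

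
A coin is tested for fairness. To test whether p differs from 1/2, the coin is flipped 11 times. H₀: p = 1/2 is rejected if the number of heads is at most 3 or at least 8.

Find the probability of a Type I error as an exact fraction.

29/128

α = P(Y ≤ 3 or Y ≥ 8 | p = 1/2), Y ~ Binomial(11, 1/2).
By symmetry, α = 2·P(Y ≤ 3) = 2·(1 + 11 + 55 + 165)/2048 = 464/2048 = 29/128.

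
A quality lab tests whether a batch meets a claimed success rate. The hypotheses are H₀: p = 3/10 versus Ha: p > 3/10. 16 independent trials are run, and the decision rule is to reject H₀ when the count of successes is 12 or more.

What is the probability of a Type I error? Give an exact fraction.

531662610897/2000000000000000

Under H₀, Y ~ Binomial(16, 3/10), and α = P(Y ≥ 12).
Summing C(16,j)(3/10)^j(7/10)^{16−j} for j = 12,…,16 gives 531662610897/2000000000000000.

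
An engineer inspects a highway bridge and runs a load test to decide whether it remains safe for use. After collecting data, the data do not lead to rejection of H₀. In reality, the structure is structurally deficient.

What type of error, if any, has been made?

The conventional null hypothesis here is that the structure meets the required load capacity (safe).
H₀ was not rejected, but H₀ is actually false.
Failing to reject a false null hypothesis is a Type II error (false negative).

Type II error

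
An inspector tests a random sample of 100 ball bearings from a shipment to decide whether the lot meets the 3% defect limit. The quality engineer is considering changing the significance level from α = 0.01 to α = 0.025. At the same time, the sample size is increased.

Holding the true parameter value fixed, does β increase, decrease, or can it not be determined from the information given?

With a larger α the critical value moves toward the center, so more of the Ha sampling distribution lies in the rejection region. Increasing n separates the H₀ and Ha sampling distributions, so under Ha fewer outcomes land in the acceptance region. Both changes push β in the same direction.

It decreases.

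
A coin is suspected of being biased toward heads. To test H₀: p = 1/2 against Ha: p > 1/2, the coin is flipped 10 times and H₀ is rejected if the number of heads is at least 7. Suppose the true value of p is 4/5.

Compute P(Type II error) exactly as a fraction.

1180409/9765625

Under the alternative p = 4/5, X ~ Binomial(10, 4/5); β is the probability the test does not reject, P(X < 7).
Summing C(10,j)·(4/5)^j·(1/5)^{10-j} for j = 0..6 gives 1180409/9765625.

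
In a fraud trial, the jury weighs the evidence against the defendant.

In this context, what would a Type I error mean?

A Type I error would mean concluding that the defendant is guilty when in fact the defendant is innocent.

With the conventional null hypothesis that the defendant is innocent:
A Type I error is rejecting H₀ when H₀ is true.
Here that means convicting the defendant when actually the defendant is innocent.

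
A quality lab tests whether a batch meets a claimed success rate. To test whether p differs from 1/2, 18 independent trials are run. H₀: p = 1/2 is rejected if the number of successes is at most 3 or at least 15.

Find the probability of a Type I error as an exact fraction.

The significance level is the null-hypothesis probability of the rejection region {≤3} ∪ {≥15}.
Each tail has probability (1 + 18 + 153 + 816)/262144; doubling gives α = 1976/262144 = 247/32768.

247/32768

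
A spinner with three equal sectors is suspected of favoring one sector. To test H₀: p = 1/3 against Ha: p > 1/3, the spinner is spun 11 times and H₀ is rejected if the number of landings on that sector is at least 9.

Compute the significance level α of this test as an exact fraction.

α = P(reject H₀ | H₀ true) = P(S ≥ 9 | p = 1/3), with S ~ Binomial(11, 1/3).
P(S ≥ 9) = Σ_{j=9}^{11} C(11,j)·(1/3)^j·(2/3)^{11-j} = 1/729.

1/729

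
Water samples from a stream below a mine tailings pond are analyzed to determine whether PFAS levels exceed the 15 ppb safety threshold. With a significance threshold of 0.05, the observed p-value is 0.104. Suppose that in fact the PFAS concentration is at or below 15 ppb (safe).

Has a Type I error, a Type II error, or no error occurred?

Neither — the decision is correct.

The conventional null hypothesis is that the PFAS concentration is at or below 15 ppb (safe).
Since p = 0.104 ≥ α = 0.05, H₀ is not rejected.
H₀ is true (actually the PFAS concentration is at or below 15 ppb (safe)).
The decision matches the true state — no error.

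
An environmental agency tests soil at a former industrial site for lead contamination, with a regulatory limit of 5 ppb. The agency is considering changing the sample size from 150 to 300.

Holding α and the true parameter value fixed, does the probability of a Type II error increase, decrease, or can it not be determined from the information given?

More data shrinks sampling variability; the test statistic under Ha concentrates further from the null value, making rejection more likely.

It decreases.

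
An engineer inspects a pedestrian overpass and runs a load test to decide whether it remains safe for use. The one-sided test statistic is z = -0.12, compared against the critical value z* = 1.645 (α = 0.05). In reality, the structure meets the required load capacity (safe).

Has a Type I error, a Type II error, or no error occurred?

No error (correct decision).

The conventional null hypothesis is that the structure meets the required load capacity (safe).
Since z = -0.12 ≤ z* = 1.645, H₀ is not rejected.
H₀ is true (actually the structure meets the required load capacity (safe)).
The decision matches the true state — no error.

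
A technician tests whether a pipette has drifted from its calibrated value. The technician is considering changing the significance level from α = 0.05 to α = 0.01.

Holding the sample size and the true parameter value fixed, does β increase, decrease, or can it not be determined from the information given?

It increases.

A smaller α moves the rejection region further into the tail. With the alternative true, more outcomes now fall outside the rejection region, so failing to reject becomes more likely.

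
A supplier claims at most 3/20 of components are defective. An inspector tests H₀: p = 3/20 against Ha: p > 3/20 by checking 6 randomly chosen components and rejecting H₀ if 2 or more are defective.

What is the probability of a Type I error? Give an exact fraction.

Under H₀, Y ~ Binomial(6, 3/20); the Type I error rate is P(Y ≥ 2).
Via the complement, α = 1 − Σ_{j=0}^{1} C(6,j)(3/20)^j(17/20)^{6-j} = 2861001/12800000.

2861001/12800000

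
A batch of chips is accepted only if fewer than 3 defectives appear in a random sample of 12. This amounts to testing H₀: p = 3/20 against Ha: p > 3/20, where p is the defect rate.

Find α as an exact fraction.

216417823765749/819200000000000

The significance level is the probability, assuming p = 3/20, of seeing 3 or more defectives in 12 draws.
Via the complement, α = 1 − Σ_{j=0}^{2} C(12,j)(3/20)^j(17/20)^{12-j} = 216417823765749/819200000000000.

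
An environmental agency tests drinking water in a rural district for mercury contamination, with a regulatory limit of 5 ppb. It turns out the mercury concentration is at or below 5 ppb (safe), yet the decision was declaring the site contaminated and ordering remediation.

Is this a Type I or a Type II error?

Type I error

The null hypothesis here is that the mercury concentration is at or below 5 ppb (safe).
'Declaring the site contaminated and ordering remediation' corresponds to rejecting H₀.
H₀ was rejected but H₀ is true — a Type I error (false positive).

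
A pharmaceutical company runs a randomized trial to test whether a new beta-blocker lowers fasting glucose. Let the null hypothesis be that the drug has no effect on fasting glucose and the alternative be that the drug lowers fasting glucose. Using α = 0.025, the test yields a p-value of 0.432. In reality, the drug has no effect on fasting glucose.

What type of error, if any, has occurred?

Neither — the decision is correct.

Since p = 0.432 ≥ α = 0.025, H₀ is not rejected.
H₀ is true (actually the drug has no effect on fasting glucose).
The decision matches the true state — no error.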